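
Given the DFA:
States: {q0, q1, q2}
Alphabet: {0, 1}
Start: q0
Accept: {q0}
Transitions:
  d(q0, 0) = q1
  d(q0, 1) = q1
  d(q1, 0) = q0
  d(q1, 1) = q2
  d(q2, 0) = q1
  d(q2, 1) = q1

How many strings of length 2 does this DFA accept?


Enumerating all length-2 strings:
  "00" -> q0 [accept]
  "01" -> q2 [reject]
  "10" -> q0 [accept]
  "11" -> q2 [reject]

2 out of 4


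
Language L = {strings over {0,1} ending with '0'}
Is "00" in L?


last symbol = '0'

Yes, "00" is in L


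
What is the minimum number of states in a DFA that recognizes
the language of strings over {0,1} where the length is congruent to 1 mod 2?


States track (length) mod 2.
Need 2 states: one per remainder 0..1; accept = remainder 1.

2


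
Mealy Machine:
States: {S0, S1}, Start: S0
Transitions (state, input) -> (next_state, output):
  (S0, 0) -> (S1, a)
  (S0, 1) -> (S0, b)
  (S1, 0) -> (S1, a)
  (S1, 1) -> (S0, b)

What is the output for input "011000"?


Step-by-step:
  (S0, 0) -> (S1, a)
  (S1, 1) -> (S0, b)
  (S0, 1) -> (S0, b)
  (S0, 0) -> (S1, a)
  (S1, 0) -> (S1, a)
  (S1, 0) -> (S1, a)

"abbaaa"


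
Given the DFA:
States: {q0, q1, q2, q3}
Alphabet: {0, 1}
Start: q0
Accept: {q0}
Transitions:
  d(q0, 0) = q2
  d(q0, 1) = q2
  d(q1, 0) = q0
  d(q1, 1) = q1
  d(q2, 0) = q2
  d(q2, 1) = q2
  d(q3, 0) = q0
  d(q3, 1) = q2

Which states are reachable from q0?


BFS from q0:
  layer 0: {q0}
  layer 1: {q2}

{q0, q2}


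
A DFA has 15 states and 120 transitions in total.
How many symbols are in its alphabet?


Each state has exactly one transition per symbol.
|alphabet| = transitions / states = 120 / 15 = 8

8


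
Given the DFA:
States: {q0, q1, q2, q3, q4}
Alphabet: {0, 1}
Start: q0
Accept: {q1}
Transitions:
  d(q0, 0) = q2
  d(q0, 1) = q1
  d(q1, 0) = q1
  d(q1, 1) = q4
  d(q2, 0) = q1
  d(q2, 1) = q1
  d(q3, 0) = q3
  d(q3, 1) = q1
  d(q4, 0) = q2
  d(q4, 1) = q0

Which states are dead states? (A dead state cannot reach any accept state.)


Forward reachability from each state:
  q0 -> reaches accept state q1 (live)
  q1 -> reaches accept state q1 (live)
  q2 -> reaches accept state q1 (live)
  q3 -> reaches accept state q1 (live)
  q4 -> reaches accept state q1 (live)

None (all states can reach an accept state)


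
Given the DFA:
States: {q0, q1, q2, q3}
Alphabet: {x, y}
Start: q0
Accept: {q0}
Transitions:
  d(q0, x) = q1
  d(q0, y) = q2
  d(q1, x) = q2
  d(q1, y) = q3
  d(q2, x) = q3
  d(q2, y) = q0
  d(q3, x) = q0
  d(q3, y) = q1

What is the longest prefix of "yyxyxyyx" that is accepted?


Run the DFA, marking each prefix where the state is accepting:
  "" -> q0 [accept]
  "y" -> q2 [reject]
  "yy" -> q0 [accept]
  "yyx" -> q1 [reject]
  "yyxy" -> q3 [reject]
  "yyxyx" -> q0 [accept]
  "yyxyxy" -> q2 [reject]
  "yyxyxyy" -> q0 [accept]
  "yyxyxyyx" -> q1 [reject]

"yyxyxyy"


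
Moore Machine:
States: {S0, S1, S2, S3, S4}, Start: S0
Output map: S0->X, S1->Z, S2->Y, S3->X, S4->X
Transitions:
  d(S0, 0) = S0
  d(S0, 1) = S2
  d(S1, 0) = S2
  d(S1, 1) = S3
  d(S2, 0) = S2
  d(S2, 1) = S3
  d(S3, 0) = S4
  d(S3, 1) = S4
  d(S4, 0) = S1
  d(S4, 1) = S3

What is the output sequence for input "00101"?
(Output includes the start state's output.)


Start: S0 (output X)
  --0--> S0 (output X)
  --0--> S0 (output X)
  --1--> S2 (output Y)
  --0--> S2 (output Y)
  --1--> S3 (output X)

"XXXYYX"


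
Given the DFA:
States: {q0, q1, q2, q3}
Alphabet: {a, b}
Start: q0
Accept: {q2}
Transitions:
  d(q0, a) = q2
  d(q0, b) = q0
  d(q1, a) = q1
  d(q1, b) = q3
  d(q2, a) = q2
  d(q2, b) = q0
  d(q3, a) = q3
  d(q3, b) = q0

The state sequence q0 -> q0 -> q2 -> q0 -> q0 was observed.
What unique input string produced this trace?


Trace back each transition to find the symbol:
  q0 --[b]--> q0
  q0 --[a]--> q2
  q2 --[b]--> q0
  q0 --[b]--> q0

"babb"


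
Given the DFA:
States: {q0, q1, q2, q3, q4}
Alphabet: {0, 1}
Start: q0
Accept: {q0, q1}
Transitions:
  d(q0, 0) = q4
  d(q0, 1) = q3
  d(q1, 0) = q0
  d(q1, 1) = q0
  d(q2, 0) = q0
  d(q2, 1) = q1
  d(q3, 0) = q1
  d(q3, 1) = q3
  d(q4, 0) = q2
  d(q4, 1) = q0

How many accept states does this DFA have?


Accept states listed: {q0, q1}
Counting: q0(1) q1(2)

2


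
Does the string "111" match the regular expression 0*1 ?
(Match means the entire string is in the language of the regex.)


|string| = 3; first = '1'; last = '1'

No, "111" does not match 0*1


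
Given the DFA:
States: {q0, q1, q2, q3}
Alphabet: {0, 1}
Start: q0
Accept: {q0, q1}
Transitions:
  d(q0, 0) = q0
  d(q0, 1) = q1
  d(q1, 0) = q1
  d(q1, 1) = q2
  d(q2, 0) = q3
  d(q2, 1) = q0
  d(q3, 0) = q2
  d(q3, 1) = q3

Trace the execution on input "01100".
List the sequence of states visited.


Input: 01100
d(q0, 0) = q0
d(q0, 1) = q1
d(q1, 1) = q2
d(q2, 0) = q3
d(q3, 0) = q2


q0 -> q0 -> q1 -> q2 -> q3 -> q2


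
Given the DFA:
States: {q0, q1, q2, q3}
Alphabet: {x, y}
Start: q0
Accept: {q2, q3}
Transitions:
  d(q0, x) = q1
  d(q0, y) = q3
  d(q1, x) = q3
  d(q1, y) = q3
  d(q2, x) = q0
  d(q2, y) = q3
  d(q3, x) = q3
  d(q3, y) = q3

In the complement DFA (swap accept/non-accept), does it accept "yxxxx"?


Trace: q0 -> q3 -> q3 -> q3 -> q3 -> q3
Final: q3
Original accept: {q2, q3}
Complement: q3 is in original accept

No, complement rejects (original accepts)


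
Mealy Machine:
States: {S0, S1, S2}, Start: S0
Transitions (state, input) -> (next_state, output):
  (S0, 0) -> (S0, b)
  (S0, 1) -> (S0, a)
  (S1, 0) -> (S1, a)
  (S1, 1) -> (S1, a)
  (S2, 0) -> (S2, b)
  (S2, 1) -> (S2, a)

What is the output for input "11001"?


Step-by-step:
  (S0, 1) -> (S0, a)
  (S0, 1) -> (S0, a)
  (S0, 0) -> (S0, b)
  (S0, 0) -> (S0, b)
  (S0, 1) -> (S0, a)

"aabba"


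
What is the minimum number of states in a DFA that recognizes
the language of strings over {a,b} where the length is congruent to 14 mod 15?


States track (length) mod 15.
Need 15 states: one per remainder 0..14; accept = remainder 14.

15


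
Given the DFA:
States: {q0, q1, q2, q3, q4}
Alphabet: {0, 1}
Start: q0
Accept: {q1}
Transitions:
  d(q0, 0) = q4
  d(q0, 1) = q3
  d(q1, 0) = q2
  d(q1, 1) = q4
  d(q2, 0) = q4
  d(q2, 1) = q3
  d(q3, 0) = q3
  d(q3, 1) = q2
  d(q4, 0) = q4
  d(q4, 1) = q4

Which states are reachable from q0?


BFS from q0:
  layer 0: {q0}
  layer 1: {q3, q4}
  layer 2: {q2}

{q0, q2, q3, q4}


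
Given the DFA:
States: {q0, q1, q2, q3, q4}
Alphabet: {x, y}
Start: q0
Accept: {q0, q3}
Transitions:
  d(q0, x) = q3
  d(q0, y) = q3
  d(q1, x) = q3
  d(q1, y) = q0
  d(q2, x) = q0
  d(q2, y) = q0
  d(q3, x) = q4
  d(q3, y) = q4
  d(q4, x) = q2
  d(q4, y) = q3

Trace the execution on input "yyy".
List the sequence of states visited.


Input: yyy
d(q0, y) = q3
d(q3, y) = q4
d(q4, y) = q3


q0 -> q3 -> q4 -> q3


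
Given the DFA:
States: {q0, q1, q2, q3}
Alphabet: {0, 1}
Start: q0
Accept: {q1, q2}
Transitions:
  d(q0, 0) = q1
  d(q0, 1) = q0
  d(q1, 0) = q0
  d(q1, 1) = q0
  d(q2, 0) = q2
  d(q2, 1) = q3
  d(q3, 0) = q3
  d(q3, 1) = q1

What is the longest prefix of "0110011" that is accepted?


Run the DFA, marking each prefix where the state is accepting:
  "" -> q0 [reject]
  "0" -> q1 [accept]
  "01" -> q0 [reject]
  "011" -> q0 [reject]
  "0110" -> q1 [accept]
  "01100" -> q0 [reject]
  "011001" -> q0 [reject]
  "0110011" -> q0 [reject]

"0110"


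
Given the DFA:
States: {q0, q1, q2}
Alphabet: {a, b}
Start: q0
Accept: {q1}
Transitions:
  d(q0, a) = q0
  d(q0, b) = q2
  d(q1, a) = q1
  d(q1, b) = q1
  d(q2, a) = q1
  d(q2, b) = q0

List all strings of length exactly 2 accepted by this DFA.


All strings of length 2: 4 total
Accepted: 1

"ba"


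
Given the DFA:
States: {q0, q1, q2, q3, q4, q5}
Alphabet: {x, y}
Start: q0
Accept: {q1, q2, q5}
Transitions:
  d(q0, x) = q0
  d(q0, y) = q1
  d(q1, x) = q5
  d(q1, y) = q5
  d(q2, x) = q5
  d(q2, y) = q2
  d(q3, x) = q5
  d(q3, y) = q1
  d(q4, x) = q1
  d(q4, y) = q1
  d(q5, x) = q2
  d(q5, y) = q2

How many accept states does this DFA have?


Accept states listed: {q1, q2, q5}
Counting: q1(1) q2(2) q5(3)

3


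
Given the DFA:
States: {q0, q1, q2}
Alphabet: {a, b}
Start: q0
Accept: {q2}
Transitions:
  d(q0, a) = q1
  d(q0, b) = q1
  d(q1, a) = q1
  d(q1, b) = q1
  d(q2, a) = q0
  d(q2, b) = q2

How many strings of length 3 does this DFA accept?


Enumerating all length-3 strings:
  "aaa" -> q1 [reject]
  "aab" -> q1 [reject]
  "aba" -> q1 [reject]
  "abb" -> q1 [reject]
  "baa" -> q1 [reject]
  "bab" -> q1 [reject]
  "bba" -> q1 [reject]
  "bbb" -> q1 [reject]

0 out of 8


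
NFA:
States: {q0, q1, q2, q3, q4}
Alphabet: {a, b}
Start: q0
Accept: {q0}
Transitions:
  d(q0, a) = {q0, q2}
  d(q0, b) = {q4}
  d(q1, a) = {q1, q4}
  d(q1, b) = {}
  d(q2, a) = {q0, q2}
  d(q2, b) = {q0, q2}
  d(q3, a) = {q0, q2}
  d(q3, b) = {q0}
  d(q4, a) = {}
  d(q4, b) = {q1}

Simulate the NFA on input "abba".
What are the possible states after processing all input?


Start: {q0}
  --a--> {q0, q2}
  --b--> {q0, q2, q4}
  --b--> {q0, q1, q2, q4}
  --a--> {q0, q1, q2, q4}

{q0, q1, q2, q4}


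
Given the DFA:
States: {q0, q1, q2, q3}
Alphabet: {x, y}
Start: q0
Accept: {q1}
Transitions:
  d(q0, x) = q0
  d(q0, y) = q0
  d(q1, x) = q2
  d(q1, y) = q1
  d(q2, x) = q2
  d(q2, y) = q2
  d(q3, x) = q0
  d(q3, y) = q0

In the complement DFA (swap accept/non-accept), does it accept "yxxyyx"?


Trace: q0 -> q0 -> q0 -> q0 -> q0 -> q0 -> q0
Final: q0
Original accept: {q1}
Complement: q0 is not in original accept

Yes, complement accepts (original rejects)


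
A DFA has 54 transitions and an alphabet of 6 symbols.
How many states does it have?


Each state has exactly one transition per symbol.
states = transitions / |alphabet| = 54 / 6 = 9

9


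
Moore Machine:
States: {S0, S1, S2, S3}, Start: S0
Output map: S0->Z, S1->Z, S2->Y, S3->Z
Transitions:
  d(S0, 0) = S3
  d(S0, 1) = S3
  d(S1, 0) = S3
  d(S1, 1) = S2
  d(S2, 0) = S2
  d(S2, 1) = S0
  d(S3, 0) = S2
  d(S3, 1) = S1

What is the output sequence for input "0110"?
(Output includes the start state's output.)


Start: S0 (output Z)
  --0--> S3 (output Z)
  --1--> S1 (output Z)
  --1--> S2 (output Y)
  --0--> S2 (output Y)

"ZZZYY"


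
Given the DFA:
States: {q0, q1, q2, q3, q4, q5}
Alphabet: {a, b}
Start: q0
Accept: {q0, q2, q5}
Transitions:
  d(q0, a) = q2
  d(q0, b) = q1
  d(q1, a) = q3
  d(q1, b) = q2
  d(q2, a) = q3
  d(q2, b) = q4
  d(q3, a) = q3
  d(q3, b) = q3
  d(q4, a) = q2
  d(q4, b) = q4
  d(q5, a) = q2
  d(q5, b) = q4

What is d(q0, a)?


Looking up transition d(q0, a)

q2


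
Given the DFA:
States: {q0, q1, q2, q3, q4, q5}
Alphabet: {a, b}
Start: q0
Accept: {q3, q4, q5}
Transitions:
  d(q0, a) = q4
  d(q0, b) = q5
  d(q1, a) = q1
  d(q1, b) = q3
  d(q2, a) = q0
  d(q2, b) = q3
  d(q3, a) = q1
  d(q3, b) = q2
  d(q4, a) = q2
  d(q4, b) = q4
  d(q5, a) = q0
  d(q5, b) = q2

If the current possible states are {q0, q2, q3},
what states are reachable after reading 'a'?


Apply transition on 'a' from each current state:
  d(q0, a) = q4
  d(q2, a) = q0
  d(q3, a) = q1

{q0, q1, q4}


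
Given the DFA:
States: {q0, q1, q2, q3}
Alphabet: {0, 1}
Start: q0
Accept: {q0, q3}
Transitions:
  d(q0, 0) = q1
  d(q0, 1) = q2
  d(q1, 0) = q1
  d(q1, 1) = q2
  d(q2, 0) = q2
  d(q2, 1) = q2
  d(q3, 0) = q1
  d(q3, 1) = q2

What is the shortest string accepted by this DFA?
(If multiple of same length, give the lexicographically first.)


BFS by string length (lex-first path to each state shown):
  len 0: q0<-""
Found accept state at length 0.

"" (empty string)


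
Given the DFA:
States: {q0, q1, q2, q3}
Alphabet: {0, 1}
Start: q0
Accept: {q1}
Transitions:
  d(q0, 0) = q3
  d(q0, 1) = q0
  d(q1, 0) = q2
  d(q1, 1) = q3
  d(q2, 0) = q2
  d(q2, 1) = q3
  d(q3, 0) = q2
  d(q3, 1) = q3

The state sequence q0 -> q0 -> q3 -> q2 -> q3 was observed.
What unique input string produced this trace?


Trace back each transition to find the symbol:
  q0 --[1]--> q0
  q0 --[0]--> q3
  q3 --[0]--> q2
  q2 --[1]--> q3

"1001"


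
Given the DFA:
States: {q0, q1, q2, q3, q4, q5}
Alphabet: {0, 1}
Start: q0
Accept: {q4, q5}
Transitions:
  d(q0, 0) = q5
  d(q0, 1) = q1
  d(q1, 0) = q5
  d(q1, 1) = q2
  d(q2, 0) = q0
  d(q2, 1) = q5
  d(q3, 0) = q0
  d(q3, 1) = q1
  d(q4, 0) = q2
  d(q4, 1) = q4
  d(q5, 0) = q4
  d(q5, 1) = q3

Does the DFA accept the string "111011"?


Trace: q0 -> q1 -> q2 -> q5 -> q4 -> q4 -> q4
Final state: q4
Accept states: {q4, q5}

Yes, accepted (final state q4 is an accept state)


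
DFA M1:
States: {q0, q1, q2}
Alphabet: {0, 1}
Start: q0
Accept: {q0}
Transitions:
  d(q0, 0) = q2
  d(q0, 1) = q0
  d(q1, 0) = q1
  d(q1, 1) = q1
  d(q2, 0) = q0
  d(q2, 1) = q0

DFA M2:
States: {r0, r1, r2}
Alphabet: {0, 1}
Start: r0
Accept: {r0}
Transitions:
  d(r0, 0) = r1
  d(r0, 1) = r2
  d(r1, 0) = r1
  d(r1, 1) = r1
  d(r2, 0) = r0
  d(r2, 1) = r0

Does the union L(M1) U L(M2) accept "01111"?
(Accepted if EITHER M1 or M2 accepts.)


M1: final=q0 accepted=True
M2: final=r1 accepted=False

Yes, union accepts


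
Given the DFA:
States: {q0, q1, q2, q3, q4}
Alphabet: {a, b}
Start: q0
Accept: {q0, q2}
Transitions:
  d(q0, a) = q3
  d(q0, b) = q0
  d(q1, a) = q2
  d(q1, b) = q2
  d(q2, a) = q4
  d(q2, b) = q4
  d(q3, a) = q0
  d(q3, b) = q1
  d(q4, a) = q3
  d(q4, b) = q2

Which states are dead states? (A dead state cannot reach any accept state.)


Forward reachability from each state:
  q0 -> reaches accept state q0 (live)
  q1 -> reaches accept state q0 (live)
  q2 -> reaches accept state q0 (live)
  q3 -> reaches accept state q0 (live)
  q4 -> reaches accept state q0 (live)

None (all states can reach an accept state)


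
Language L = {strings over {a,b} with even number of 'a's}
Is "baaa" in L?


count('a') = 3; 3 mod 2 = 1

No, "baaa" is not in L


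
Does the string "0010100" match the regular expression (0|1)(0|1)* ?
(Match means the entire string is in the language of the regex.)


|string| = 7; first = '0'; last = '0'

Yes, "0010100" matches (0|1)(0|1)*


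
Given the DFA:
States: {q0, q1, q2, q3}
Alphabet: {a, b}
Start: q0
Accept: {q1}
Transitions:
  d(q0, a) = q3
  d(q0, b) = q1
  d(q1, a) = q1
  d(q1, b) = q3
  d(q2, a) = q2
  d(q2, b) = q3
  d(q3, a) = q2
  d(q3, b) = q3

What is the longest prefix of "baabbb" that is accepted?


Run the DFA, marking each prefix where the state is accepting:
  "" -> q0 [reject]
  "b" -> q1 [accept]
  "ba" -> q1 [accept]
  "baa" -> q1 [accept]
  "baab" -> q3 [reject]
  "baabb" -> q3 [reject]
  "baabbb" -> q3 [reject]

"baa"


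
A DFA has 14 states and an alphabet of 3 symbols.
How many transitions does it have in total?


Each state has exactly one transition per symbol.
14 * 3 = 42

42


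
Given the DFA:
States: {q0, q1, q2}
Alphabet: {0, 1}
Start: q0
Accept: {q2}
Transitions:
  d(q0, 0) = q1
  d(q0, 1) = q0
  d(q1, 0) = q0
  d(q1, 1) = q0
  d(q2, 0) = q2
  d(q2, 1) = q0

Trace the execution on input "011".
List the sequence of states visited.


Input: 011
d(q0, 0) = q1
d(q1, 1) = q0
d(q0, 1) = q0


q0 -> q1 -> q0 -> q0


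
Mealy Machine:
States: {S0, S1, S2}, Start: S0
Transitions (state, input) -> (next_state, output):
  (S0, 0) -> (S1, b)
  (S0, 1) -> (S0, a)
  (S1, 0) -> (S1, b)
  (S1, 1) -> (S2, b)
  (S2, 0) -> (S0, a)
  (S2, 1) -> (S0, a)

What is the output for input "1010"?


Step-by-step:
  (S0, 1) -> (S0, a)
  (S0, 0) -> (S1, b)
  (S1, 1) -> (S2, b)
  (S2, 0) -> (S0, a)

"abba"


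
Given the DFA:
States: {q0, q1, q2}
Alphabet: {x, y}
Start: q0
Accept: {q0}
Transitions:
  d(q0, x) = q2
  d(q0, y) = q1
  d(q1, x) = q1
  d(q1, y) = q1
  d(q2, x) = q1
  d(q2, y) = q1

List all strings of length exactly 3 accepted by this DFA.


All strings of length 3: 8 total
Accepted: 0

None


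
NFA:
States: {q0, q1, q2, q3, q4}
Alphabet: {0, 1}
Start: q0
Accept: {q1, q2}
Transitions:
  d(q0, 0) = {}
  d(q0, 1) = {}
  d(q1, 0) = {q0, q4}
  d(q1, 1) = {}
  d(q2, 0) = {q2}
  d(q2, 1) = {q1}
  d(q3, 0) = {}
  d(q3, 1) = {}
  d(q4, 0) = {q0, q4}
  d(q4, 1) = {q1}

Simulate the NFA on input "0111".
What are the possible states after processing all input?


Start: {q0}
  --0--> {}
  --1--> {}
  --1--> {}
  --1--> {}

{} (empty set, no valid transitions)


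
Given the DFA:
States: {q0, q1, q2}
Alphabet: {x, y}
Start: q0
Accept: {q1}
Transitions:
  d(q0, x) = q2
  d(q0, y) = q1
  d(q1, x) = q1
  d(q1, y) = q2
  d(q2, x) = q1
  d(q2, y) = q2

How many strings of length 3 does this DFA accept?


Enumerating all length-3 strings:
  "xxx" -> q1 [accept]
  "xxy" -> q2 [reject]
  "xyx" -> q1 [accept]
  "xyy" -> q2 [reject]
  "yxx" -> q1 [accept]
  "yxy" -> q2 [reject]
  "yyx" -> q1 [accept]
  "yyy" -> q2 [reject]

4 out of 8


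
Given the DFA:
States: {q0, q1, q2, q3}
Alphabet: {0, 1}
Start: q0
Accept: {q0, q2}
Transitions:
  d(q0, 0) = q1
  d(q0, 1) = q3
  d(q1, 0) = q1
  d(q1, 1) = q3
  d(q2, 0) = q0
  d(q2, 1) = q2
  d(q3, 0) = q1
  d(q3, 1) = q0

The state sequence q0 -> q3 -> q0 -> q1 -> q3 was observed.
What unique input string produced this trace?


Trace back each transition to find the symbol:
  q0 --[1]--> q3
  q3 --[1]--> q0
  q0 --[0]--> q1
  q1 --[1]--> q3

"1101"


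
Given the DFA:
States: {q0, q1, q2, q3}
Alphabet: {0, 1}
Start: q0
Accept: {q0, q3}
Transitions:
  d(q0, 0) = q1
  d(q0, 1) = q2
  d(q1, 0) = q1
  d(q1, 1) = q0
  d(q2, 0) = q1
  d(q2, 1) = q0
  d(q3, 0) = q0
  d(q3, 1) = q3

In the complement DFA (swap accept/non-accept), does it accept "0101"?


Trace: q0 -> q1 -> q0 -> q1 -> q0
Final: q0
Original accept: {q0, q3}
Complement: q0 is in original accept

No, complement rejects (original accepts)


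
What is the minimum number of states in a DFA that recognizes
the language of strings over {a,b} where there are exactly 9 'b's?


States: count = 0, 1, ..., 9 (that's 10 states), plus a dead state for count > 9.
Total: 10 + 1 = 11. Accept = count-9 state.

11


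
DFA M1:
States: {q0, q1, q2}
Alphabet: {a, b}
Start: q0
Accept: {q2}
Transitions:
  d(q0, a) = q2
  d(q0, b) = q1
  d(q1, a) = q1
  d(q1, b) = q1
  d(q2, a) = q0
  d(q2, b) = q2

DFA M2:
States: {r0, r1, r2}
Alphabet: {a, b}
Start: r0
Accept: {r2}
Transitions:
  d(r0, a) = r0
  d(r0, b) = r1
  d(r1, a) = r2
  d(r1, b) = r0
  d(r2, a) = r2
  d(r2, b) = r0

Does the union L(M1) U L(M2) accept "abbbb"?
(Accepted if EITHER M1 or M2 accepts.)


M1: final=q2 accepted=True
M2: final=r0 accepted=False

Yes, union accepts


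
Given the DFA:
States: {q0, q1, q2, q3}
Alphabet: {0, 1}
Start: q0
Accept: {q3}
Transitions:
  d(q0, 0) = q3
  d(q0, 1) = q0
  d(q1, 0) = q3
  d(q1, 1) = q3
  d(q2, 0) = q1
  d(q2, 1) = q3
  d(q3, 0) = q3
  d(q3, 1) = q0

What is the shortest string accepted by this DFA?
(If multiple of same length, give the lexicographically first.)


BFS by string length (lex-first path to each state shown):
  len 0: q0<-""
  len 1: q0<-"1", q3<-"0"
Found accept state at length 1.

"0"


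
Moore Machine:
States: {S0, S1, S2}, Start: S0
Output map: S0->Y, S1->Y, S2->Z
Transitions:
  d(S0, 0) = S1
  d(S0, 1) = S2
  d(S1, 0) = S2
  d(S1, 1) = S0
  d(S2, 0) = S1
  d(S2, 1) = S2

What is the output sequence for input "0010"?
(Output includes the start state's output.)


Start: S0 (output Y)
  --0--> S1 (output Y)
  --0--> S2 (output Z)
  --1--> S2 (output Z)
  --0--> S1 (output Y)

"YYZZY"


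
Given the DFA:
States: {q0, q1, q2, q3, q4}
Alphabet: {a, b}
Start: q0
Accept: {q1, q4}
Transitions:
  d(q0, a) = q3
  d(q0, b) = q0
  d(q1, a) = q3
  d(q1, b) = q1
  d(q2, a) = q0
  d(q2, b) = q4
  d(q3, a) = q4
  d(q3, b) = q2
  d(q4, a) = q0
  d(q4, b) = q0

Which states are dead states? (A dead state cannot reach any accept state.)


Forward reachability from each state:
  q0 -> reaches accept state q4 (live)
  q1 -> reaches accept state q1 (live)
  q2 -> reaches accept state q4 (live)
  q3 -> reaches accept state q4 (live)
  q4 -> reaches accept state q4 (live)

None (all states can reach an accept state)


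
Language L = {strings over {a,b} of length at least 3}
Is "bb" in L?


length = 2

No, "bb" is not in L


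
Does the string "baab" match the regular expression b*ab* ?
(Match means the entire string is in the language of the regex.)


|string| = 4; first = 'b'; last = 'b'

No, "baab" does not match b*ab*


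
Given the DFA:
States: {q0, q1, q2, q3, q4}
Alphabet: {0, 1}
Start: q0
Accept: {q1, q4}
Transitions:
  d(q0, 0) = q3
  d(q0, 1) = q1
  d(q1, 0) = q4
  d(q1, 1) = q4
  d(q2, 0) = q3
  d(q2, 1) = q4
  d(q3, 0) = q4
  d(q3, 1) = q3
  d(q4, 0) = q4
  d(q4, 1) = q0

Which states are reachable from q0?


BFS from q0:
  layer 0: {q0}
  layer 1: {q1, q3}
  layer 2: {q4}

{q0, q1, q3, q4}


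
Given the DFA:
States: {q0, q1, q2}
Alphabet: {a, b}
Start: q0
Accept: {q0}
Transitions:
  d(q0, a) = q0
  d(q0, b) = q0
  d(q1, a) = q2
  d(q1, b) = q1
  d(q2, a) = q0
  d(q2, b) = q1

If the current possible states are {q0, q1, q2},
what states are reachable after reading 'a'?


Apply transition on 'a' from each current state:
  d(q0, a) = q0
  d(q1, a) = q2
  d(q2, a) = q0

{q0, q2}


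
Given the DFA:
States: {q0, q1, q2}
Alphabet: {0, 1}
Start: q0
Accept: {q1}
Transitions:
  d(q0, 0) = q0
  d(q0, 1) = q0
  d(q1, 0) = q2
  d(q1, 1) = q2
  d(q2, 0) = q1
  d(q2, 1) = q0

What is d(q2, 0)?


Looking up transition d(q2, 0)

q1


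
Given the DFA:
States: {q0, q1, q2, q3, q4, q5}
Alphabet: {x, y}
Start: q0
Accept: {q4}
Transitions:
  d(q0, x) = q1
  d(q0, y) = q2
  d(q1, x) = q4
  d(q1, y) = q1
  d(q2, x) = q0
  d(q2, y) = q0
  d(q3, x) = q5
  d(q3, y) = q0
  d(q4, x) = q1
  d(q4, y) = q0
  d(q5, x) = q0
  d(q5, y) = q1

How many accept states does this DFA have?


Accept states listed: {q4}
Counting: q4(1)

1


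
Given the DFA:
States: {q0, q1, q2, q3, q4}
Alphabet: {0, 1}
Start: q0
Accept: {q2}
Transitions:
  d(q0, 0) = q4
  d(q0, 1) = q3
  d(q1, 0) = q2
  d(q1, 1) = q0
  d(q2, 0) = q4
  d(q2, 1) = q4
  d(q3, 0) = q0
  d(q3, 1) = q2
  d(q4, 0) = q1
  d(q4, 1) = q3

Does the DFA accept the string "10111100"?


Trace: q0 -> q3 -> q0 -> q3 -> q2 -> q4 -> q3 -> q0 -> q4
Final state: q4
Accept states: {q2}

No, rejected (final state q4 is not an accept state)


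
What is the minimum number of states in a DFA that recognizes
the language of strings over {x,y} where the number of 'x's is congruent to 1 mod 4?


States track (count of 'x') mod 4.
Need 4 states: one per remainder 0..3; accept = remainder 1.

4


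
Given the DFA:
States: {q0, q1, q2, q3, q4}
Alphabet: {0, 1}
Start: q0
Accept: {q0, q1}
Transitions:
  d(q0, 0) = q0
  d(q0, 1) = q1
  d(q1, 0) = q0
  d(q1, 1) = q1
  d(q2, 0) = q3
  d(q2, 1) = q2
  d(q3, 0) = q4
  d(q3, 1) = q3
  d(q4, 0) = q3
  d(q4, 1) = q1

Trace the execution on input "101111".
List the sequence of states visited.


Input: 101111
d(q0, 1) = q1
d(q1, 0) = q0
d(q0, 1) = q1
d(q1, 1) = q1
d(q1, 1) = q1
d(q1, 1) = q1


q0 -> q1 -> q0 -> q1 -> q1 -> q1 -> q1


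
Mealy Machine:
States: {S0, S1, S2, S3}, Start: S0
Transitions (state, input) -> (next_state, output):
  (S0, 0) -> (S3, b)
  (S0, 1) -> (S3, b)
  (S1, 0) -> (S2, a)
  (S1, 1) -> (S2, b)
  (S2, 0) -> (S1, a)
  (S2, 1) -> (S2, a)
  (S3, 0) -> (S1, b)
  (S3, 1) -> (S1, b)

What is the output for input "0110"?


Step-by-step:
  (S0, 0) -> (S3, b)
  (S3, 1) -> (S1, b)
  (S1, 1) -> (S2, b)
  (S2, 0) -> (S1, a)

"bbba"


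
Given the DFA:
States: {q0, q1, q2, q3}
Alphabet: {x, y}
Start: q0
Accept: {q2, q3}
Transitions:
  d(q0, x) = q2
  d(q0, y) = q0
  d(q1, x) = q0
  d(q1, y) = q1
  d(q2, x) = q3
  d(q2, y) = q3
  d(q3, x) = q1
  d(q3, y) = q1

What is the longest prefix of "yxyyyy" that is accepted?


Run the DFA, marking each prefix where the state is accepting:
  "" -> q0 [reject]
  "y" -> q0 [reject]
  "yx" -> q2 [accept]
  "yxy" -> q3 [accept]
  "yxyy" -> q1 [reject]
  "yxyyy" -> q1 [reject]
  "yxyyyy" -> q1 [reject]

"yxy"


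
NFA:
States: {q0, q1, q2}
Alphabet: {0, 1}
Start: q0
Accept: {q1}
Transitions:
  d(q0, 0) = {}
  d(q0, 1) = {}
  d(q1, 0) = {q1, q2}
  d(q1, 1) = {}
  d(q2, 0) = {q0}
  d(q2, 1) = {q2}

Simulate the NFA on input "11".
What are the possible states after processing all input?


Start: {q0}
  --1--> {}
  --1--> {}

{} (empty set, no valid transitions)


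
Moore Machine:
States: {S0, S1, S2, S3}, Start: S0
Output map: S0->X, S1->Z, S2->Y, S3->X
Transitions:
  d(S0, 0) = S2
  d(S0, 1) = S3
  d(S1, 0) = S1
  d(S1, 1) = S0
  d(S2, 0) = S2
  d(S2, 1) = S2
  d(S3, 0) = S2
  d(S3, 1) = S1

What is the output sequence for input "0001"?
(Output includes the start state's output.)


Start: S0 (output X)
  --0--> S2 (output Y)
  --0--> S2 (output Y)
  --0--> S2 (output Y)
  --1--> S2 (output Y)

"XYYYY"


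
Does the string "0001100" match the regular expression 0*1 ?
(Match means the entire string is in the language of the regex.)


|string| = 7; first = '0'; last = '0'

No, "0001100" does not match 0*1


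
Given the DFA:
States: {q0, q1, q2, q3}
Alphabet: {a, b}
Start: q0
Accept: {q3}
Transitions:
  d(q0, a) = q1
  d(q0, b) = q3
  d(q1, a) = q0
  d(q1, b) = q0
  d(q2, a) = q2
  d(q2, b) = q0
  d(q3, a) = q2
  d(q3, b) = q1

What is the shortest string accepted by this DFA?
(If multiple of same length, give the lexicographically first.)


BFS by string length (lex-first path to each state shown):
  len 0: q0<-""
  len 1: q1<-"a", q3<-"b"
Found accept state at length 1.

"b"


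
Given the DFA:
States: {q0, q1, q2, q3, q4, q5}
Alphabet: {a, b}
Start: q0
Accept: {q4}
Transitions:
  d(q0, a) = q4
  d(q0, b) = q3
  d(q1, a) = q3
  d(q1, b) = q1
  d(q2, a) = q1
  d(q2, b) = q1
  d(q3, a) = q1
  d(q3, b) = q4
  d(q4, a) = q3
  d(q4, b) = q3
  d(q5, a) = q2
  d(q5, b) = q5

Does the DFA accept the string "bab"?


Trace: q0 -> q3 -> q1 -> q1
Final state: q1
Accept states: {q4}

No, rejected (final state q1 is not an accept state)


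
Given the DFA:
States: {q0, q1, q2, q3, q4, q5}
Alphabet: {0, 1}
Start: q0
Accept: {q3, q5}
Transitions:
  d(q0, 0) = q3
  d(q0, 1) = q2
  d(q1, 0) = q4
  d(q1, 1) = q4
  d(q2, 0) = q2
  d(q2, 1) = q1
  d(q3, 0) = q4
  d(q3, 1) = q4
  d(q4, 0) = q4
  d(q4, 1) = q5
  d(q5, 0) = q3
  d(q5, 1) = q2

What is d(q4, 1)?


Looking up transition d(q4, 1)

q5


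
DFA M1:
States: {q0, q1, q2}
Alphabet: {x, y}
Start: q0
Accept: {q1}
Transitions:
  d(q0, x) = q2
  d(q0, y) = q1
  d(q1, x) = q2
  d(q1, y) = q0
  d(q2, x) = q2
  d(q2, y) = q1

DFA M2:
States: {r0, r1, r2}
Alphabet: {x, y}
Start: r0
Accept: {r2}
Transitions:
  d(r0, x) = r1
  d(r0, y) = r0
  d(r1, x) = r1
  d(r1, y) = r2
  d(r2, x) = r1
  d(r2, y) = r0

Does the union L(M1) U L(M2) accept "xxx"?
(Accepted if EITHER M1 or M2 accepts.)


M1: final=q2 accepted=False
M2: final=r1 accepted=False

No, union rejects (neither accepts)


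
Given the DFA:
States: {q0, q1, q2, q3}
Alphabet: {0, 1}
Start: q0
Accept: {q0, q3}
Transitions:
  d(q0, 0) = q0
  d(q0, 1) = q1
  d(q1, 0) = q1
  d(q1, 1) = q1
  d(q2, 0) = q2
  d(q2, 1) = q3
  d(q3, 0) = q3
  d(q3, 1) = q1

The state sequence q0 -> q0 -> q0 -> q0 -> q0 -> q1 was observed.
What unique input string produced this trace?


Trace back each transition to find the symbol:
  q0 --[0]--> q0
  q0 --[0]--> q0
  q0 --[0]--> q0
  q0 --[0]--> q0
  q0 --[1]--> q1

"00001"


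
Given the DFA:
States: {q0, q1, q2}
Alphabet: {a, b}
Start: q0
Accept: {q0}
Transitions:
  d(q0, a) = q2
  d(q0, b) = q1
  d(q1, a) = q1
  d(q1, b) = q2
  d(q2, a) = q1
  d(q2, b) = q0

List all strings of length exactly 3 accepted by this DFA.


All strings of length 3: 8 total
Accepted: 1

"bbb"


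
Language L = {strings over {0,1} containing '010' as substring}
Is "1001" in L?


'010' does not occur

No, "1001" is not in L


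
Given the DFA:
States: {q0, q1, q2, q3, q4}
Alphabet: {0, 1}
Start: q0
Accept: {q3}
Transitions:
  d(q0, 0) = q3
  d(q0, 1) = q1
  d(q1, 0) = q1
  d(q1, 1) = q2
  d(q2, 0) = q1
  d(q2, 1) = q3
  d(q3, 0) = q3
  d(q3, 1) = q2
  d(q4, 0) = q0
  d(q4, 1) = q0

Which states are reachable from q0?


BFS from q0:
  layer 0: {q0}
  layer 1: {q1, q3}
  layer 2: {q2}

{q0, q1, q2, q3}


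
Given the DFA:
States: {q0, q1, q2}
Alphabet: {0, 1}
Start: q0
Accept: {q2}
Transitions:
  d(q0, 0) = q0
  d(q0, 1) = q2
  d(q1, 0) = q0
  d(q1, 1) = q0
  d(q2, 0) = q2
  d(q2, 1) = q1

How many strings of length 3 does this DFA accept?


Enumerating all length-3 strings:
  "000" -> q0 [reject]
  "001" -> q2 [accept]
  "010" -> q2 [accept]
  "011" -> q1 [reject]
  "100" -> q2 [accept]
  "101" -> q1 [reject]
  "110" -> q0 [reject]
  "111" -> q0 [reject]

3 out of 8


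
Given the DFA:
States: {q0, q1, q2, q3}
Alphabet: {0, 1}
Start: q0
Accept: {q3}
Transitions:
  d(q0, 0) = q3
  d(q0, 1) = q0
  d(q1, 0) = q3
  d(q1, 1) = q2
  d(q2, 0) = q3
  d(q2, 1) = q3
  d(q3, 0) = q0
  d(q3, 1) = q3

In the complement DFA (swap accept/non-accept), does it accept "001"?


Trace: q0 -> q3 -> q0 -> q0
Final: q0
Original accept: {q3}
Complement: q0 is not in original accept

Yes, complement accepts (original rejects)


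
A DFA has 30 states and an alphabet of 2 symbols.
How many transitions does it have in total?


Each state has exactly one transition per symbol.
30 * 2 = 60

60


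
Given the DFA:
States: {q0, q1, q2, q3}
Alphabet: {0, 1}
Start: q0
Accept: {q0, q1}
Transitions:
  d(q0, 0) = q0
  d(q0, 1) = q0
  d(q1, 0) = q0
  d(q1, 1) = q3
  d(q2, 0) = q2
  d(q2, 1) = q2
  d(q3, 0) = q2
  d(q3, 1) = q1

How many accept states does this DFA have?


Accept states listed: {q0, q1}
Counting: q0(1) q1(2)

2


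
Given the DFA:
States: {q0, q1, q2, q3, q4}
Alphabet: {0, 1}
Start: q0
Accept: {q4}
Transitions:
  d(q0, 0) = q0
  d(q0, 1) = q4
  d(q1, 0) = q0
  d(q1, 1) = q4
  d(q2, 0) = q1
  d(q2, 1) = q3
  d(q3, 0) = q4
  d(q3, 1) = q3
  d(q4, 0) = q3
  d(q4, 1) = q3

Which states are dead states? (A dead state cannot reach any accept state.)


Forward reachability from each state:
  q0 -> reaches accept state q4 (live)
  q1 -> reaches accept state q4 (live)
  q2 -> reaches accept state q4 (live)
  q3 -> reaches accept state q4 (live)
  q4 -> reaches accept state q4 (live)

None (all states can reach an accept state)


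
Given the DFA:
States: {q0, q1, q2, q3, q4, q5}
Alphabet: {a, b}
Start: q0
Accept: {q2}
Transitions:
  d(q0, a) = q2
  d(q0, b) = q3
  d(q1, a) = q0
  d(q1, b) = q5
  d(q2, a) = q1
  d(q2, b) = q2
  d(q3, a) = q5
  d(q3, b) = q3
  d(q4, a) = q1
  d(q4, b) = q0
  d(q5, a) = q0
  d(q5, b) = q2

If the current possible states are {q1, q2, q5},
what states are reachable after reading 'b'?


Apply transition on 'b' from each current state:
  d(q1, b) = q5
  d(q2, b) = q2
  d(q5, b) = q2

{q2, q5}


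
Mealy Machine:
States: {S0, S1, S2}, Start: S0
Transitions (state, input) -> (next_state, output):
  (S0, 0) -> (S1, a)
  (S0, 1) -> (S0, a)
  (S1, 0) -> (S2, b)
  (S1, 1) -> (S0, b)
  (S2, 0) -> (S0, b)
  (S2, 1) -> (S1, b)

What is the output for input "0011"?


Step-by-step:
  (S0, 0) -> (S1, a)
  (S1, 0) -> (S2, b)
  (S2, 1) -> (S1, b)
  (S1, 1) -> (S0, b)

"abbb"


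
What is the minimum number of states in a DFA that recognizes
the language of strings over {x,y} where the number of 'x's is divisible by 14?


States track (count of 'x') mod 14.
Need 14 states: one per remainder 0..13; accept = remainder 0.

14


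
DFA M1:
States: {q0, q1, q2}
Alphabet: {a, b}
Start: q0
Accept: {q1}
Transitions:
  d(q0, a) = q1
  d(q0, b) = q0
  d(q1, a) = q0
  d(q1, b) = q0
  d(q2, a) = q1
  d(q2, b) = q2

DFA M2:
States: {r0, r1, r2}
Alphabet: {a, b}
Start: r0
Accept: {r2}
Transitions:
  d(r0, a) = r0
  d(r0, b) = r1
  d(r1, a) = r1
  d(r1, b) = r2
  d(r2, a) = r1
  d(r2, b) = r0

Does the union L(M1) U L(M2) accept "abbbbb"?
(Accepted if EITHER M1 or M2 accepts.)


M1: final=q0 accepted=False
M2: final=r2 accepted=True

Yes, union accepts


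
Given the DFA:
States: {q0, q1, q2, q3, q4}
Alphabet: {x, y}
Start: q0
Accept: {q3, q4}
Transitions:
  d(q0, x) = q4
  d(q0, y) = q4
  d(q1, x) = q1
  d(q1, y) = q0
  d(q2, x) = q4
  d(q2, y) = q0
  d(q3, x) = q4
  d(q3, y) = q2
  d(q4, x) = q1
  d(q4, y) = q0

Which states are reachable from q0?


BFS from q0:
  layer 0: {q0}
  layer 1: {q4}
  layer 2: {q1}

{q0, q1, q4}


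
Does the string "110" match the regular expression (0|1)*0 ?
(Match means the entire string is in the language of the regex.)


|string| = 3; first = '1'; last = '0'

Yes, "110" matches (0|1)*0


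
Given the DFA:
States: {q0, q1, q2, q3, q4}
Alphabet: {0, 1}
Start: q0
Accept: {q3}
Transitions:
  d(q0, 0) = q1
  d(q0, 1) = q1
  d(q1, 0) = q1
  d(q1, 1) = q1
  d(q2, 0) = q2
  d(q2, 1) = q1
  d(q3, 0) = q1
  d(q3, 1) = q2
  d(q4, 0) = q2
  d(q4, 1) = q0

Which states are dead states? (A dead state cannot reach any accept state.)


Forward reachability from each state:
  q0 -> reaches {q0, q1}, no accept state (dead)
  q1 -> reaches {q1}, no accept state (dead)
  q2 -> reaches {q1, q2}, no accept state (dead)
  q3 -> reaches accept state q3 (live)
  q4 -> reaches {q0, q1, q2, q4}, no accept state (dead)

{q0, q1, q2, q4}


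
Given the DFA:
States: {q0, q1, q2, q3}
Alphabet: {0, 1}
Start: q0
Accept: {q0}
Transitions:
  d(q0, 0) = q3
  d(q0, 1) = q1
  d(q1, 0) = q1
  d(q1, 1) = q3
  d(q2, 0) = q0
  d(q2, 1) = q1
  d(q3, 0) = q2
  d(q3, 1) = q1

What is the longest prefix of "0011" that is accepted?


Run the DFA, marking each prefix where the state is accepting:
  "" -> q0 [accept]
  "0" -> q3 [reject]
  "00" -> q2 [reject]
  "001" -> q1 [reject]
  "0011" -> q3 [reject]

""


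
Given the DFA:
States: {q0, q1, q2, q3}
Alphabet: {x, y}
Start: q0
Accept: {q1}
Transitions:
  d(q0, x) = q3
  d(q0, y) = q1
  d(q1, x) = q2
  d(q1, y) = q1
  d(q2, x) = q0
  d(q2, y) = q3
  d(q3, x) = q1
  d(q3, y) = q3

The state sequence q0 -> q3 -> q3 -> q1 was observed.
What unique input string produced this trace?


Trace back each transition to find the symbol:
  q0 --[x]--> q3
  q3 --[y]--> q3
  q3 --[x]--> q1

"xyx"


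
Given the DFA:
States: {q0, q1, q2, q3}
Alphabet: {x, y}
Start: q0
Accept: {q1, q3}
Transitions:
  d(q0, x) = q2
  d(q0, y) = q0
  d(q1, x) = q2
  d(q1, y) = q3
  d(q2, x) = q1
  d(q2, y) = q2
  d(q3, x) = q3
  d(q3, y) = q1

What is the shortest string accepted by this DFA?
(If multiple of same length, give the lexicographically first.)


BFS by string length (lex-first path to each state shown):
  len 0: q0<-""
  len 1: q0<-"y", q2<-"x"
  len 2: q0<-"yy", q1<-"xx", q2<-"xy"
Found accept state at length 2.

"xx"


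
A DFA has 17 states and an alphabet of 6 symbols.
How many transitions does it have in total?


Each state has exactly one transition per symbol.
17 * 6 = 102

102


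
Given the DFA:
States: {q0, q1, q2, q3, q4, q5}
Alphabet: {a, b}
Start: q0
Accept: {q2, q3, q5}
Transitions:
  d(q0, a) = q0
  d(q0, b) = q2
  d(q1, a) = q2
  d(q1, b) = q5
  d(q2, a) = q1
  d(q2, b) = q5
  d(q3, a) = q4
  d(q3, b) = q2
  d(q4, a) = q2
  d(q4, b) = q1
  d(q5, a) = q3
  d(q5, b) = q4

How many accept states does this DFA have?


Accept states listed: {q2, q3, q5}
Counting: q2(1) q3(2) q5(3)

3


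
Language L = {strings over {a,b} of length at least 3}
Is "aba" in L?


length = 3

Yes, "aba" is in L


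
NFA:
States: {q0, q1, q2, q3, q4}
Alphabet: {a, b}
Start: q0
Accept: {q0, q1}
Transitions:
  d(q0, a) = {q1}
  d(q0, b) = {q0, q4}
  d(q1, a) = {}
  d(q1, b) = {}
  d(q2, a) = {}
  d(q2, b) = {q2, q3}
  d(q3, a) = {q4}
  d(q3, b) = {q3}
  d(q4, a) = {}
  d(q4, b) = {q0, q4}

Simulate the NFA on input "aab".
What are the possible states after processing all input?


Start: {q0}
  --a--> {q1}
  --a--> {}
  --b--> {}

{} (empty set, no valid transitions)


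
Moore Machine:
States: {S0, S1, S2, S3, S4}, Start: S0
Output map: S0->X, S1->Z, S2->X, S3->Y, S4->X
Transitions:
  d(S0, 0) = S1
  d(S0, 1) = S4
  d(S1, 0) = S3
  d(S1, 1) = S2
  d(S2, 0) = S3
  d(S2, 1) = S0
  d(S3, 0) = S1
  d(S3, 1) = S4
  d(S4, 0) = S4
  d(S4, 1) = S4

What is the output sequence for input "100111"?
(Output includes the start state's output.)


Start: S0 (output X)
  --1--> S4 (output X)
  --0--> S4 (output X)
  --0--> S4 (output X)
  --1--> S4 (output X)
  --1--> S4 (output X)
  --1--> S4 (output X)

"XXXXXXX"


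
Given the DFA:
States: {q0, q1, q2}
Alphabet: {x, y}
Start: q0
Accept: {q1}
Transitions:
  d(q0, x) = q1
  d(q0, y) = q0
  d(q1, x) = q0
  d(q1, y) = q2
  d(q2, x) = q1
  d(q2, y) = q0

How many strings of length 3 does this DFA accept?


Enumerating all length-3 strings:
  "xxx" -> q1 [accept]
  "xxy" -> q0 [reject]
  "xyx" -> q1 [accept]
  "xyy" -> q0 [reject]
  "yxx" -> q0 [reject]
  "yxy" -> q2 [reject]
  "yyx" -> q1 [accept]
  "yyy" -> q0 [reject]

3 out of 8


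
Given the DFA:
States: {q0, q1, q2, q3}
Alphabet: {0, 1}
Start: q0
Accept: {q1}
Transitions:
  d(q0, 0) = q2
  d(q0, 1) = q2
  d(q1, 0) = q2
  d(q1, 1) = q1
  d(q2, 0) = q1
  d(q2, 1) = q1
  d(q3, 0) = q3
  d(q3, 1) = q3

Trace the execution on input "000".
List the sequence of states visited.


Input: 000
d(q0, 0) = q2
d(q2, 0) = q1
d(q1, 0) = q2


q0 -> q2 -> q1 -> q2


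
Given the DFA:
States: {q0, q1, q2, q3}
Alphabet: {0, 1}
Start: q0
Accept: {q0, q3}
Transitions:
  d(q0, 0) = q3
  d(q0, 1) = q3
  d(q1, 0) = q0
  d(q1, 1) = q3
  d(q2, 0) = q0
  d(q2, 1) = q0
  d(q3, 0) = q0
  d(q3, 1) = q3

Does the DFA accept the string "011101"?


Trace: q0 -> q3 -> q3 -> q3 -> q3 -> q0 -> q3
Final state: q3
Accept states: {q0, q3}

Yes, accepted (final state q3 is an accept state)


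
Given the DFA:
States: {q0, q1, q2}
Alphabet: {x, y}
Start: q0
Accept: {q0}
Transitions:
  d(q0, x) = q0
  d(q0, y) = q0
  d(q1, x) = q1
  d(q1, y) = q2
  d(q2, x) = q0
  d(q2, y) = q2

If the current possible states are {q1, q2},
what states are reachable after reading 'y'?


Apply transition on 'y' from each current state:
  d(q1, y) = q2
  d(q2, y) = q2

{q2}


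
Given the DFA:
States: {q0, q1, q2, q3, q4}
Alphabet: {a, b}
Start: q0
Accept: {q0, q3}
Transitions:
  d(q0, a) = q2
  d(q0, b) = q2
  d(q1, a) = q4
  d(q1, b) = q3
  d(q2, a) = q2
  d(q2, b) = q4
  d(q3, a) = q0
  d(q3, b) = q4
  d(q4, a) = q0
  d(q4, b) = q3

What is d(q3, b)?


Looking up transition d(q3, b)

q4


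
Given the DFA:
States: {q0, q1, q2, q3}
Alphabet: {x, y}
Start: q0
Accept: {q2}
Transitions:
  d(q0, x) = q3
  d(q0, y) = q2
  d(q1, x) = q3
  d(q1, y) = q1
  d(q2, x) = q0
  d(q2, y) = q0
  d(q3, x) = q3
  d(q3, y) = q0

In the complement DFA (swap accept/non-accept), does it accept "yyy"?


Trace: q0 -> q2 -> q0 -> q2
Final: q2
Original accept: {q2}
Complement: q2 is in original accept

No, complement rejects (original accepts)


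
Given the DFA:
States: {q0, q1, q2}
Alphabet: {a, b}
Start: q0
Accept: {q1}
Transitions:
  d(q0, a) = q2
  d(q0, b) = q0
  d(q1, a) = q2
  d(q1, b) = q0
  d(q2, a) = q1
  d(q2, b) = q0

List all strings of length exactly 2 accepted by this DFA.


All strings of length 2: 4 total
Accepted: 1

"aa"


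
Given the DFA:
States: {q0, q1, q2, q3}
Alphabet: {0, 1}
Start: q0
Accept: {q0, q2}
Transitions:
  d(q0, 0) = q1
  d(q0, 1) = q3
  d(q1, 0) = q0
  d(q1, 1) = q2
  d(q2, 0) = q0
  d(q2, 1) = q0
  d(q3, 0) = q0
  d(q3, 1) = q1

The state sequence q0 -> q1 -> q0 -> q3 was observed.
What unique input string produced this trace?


Trace back each transition to find the symbol:
  q0 --[0]--> q1
  q1 --[0]--> q0
  q0 --[1]--> q3

"001"


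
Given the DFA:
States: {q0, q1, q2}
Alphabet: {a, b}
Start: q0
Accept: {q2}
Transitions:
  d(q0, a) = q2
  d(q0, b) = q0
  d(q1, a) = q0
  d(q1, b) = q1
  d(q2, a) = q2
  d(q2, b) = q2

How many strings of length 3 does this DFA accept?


Enumerating all length-3 strings:
  "aaa" -> q2 [accept]
  "aab" -> q2 [accept]
  "aba" -> q2 [accept]
  "abb" -> q2 [accept]
  "baa" -> q2 [accept]
  "bab" -> q2 [accept]
  "bba" -> q2 [accept]
  "bbb" -> q0 [reject]

7 out of 8


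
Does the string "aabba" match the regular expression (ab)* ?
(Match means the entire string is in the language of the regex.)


|string| = 5; first = 'a'; last = 'a'

No, "aabba" does not match (ab)*


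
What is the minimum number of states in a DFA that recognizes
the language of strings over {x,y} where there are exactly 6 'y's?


States: count = 0, 1, ..., 6 (that's 7 states), plus a dead state for count > 6.
Total: 7 + 1 = 8. Accept = count-6 state.

8
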